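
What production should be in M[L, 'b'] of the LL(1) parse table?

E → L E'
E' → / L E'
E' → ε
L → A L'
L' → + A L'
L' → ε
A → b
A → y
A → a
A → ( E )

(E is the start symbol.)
L → A L'

To find M[L, 'b'], we find productions for L where 'b' is in the predict set (PREDICT(N → α) = (FIRST(α) \ {ε}) ∪ (FOLLOW(N) if α ⇒* ε)).

Relevant sets:
  FIRST(A) = { '(', 'a', 'b', 'y' }

L → A L': PREDICT = { '(', 'a', 'b', 'y' }
  'b' is in predict set, so this production goes in M[L, 'b']

M[L, 'b'] = L → A L'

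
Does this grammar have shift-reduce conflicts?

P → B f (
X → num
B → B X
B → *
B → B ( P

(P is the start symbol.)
Augment with P' → P and build the canonical LR(0) collection (I0 = CLOSURE({[P' → . P]}), then GOTO on every symbol after a dot until no new states appear). It has 10 states:
  I0: { [B → . *], [B → . B ( P], [B → . B X], [P → . B f (], [P' → . P] }  — shift
  I1: { [B → * .] }  — reduce
  I2: { [B → B . ( P], [B → B . X], [P → B . f (], [X → . num] }  — shift
  I3: { [P' → P .] }  — accept
  I4: { [B → . *], [B → . B ( P], [B → . B X], [B → B ( . P], [P → . B f (] }  — shift
  I5: { [B → B X .] }  — reduce
  I6: { [P → B f . (] }  — shift
  I7: { [X → num .] }  — reduce
  I8: { [P → B f ( .] }  — reduce
  I9: { [B → B ( P .] }  — reduce

No state contains both a complete item and a shift item.

Answer: No shift-reduce conflicts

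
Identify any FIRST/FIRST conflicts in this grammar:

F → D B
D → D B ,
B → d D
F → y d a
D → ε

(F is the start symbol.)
No FIRST/FIRST conflicts.

A FIRST/FIRST conflict occurs when two productions N → α and N → β for the same non-terminal have FIRST(α) ∩ FIRST(β) ≠ ∅ (with ε ∈ FIRST of a nullable right-hand side, so two nullable alternatives also conflict).

FIRST sets of the non-terminals at (or reachable through a nullable prefix from) the front of some alternative:
  FIRST(D) = { 'd', ε }
  FIRST(B) = { 'd' }

Productions for F:
  F → D B: FIRST = { 'd' }
  F → y d a: FIRST = { 'y' }
Productions for D:
  D → D B ,: FIRST = { 'd' }
  D → ε: FIRST = { ε }
B has only one production, so no FIRST/FIRST conflict is possible there.

All alternatives of each non-terminal have pairwise disjoint FIRST sets.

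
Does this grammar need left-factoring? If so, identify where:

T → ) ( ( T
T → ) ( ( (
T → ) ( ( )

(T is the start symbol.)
Left-factoring is needed when two productions for the same non-terminal
share a common prefix on the right-hand side.

Productions for T:
  T → ) ( ( T
  T → ) ( ( (
  T → ) ( ( )

Found common prefix ') ( (' in productions for T

Answer: Yes, T has productions with common prefix ') ( ('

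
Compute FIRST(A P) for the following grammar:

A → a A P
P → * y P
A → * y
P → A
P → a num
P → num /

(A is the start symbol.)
{ '*', 'a' }

FIRST sets of the non-terminals involved (from the grammar, by fixed-point iteration):
  FIRST(A) = { '*', 'a' }

To compute FIRST(A P), process the symbols left to right:
Symbol A is a non-terminal. Add FIRST(A) \ {ε} = { '*', 'a' }
A is not nullable (ε ∉ FIRST(A)), so stop here.
FIRST(A P) = { '*', 'a' }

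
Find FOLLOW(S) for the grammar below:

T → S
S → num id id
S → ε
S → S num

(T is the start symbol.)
{ $, 'num' }

To compute FOLLOW(S), find every occurrence of S on a right-hand side N → α S β: add FIRST(β) \ {ε}, and if β is empty or nullable also add FOLLOW(N). Iterate to a fixed point.

In T → S: S is at the end, add FOLLOW(T)
In S → S num: S is followed by num, add FIRST(num) \ {ε} = { 'num' }

The FOLLOW sets referred to above (computed the same way, to a fixed point):
  FOLLOW(T) = { $ }

Taking the union: FOLLOW(S) = { $, 'num' }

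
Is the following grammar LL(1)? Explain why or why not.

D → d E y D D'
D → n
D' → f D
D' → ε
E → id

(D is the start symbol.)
Relevant sets:
  FOLLOW(D') = { $, 'f' }

For D:
  PREDICT(D → d E y D D') = { 'd' }
  PREDICT(D → n) = { 'n' }
For D':
  PREDICT(D' → f D) = { 'f' }
  PREDICT(D' → ε) = { $, 'f' }
E has a single production, so nothing to check there.

Conflict found: Predict set conflict for D': { 'f' }
The grammar is NOT LL(1).

Answer: No. Predict set conflict for D': { 'f' }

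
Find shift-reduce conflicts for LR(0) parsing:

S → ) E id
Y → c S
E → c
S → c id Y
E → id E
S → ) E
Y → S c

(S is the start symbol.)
Yes — I10: [S → ) E .] vs [S → ) E . id]

A shift-reduce conflict occurs when an LR(0) state has both:
  - a complete (reduce) item [A → α .] (dot at the end), and
  - a shift item [B → β . c γ] (dot before a terminal).

Augment with S' → S and build the canonical LR(0) collection (I0 = CLOSURE({[S' → . S]}), then GOTO on every symbol after a dot until no new states appear). It has 15 states:
  I0: { [S → . ) E id], [S → . ) E], [S → . c id Y], [S' → . S] }  — shift
  I1: { [E → . c], [E → . id E], [S → ) . E id], [S → ) . E] }  — shift
  I2: { [S' → S .] }  — accept
  I3: { [S → c . id Y] }  — shift
  I4: { [S → . ) E id], [S → . ) E], [S → . c id Y], [S → c id . Y], [Y → . S c], [Y → . c S] }  — shift
  I5: { [Y → S . c] }  — shift
  I6: { [S → c id Y .] }  — reduce
  I7: { [S → . ) E id], [S → . ) E], [S → . c id Y], [S → c . id Y], [Y → c . S] }  — shift
  I8: { [Y → c S .] }  — reduce
  I9: { [Y → S c .] }  — reduce
  I10: { [S → ) E . id], [S → ) E .] }  — shift, reduce
  I11: { [E → c .] }  — reduce
  I12: { [E → . c], [E → . id E], [E → id . E] }  — shift
  I13: { [E → id E .] }  — reduce
  I14: { [S → ) E id .] }  — reduce

I10 contains reduce item [S → ) E .] and shift item [S → ) E . id] — shift-reduce conflict.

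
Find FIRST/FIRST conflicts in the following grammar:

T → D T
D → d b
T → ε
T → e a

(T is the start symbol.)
FIRST sets of the non-terminals at (or reachable through a nullable prefix from) the front of some alternative:
  FIRST(D) = { 'd' }

Productions for T:
  T → D T: FIRST = { 'd' }
  T → ε: FIRST = { ε }
  T → e a: FIRST = { 'e' }
D has only one production, so no FIRST/FIRST conflict is possible there.

All alternatives of each non-terminal have pairwise disjoint FIRST sets.

Answer: No FIRST/FIRST conflicts.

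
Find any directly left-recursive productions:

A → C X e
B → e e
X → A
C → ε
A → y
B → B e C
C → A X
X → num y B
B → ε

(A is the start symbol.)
Direct left recursion occurs when N → N α for some non-terminal N (the right-hand side begins with the left-hand side itself).

A → C X e: starts with C
B → e e: starts with e
X → A: starts with A
C → ε: starts with ε
A → y: starts with y
B → B e C: LEFT RECURSIVE (starts with B)
C → A X: starts with A
X → num y B: starts with num
B → ε: starts with ε

The grammar has direct left recursion on: B.

Answer: Yes, B is left-recursive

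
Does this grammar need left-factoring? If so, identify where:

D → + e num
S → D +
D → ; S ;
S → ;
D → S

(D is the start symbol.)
No, left-factoring is not needed

Left-factoring is needed when two productions for the same non-terminal
share a common prefix on the right-hand side.

Productions for D:
  D → + e num
  D → ; S ;
  D → S
Productions for S:
  S → D +
  S → ;

No common prefixes found.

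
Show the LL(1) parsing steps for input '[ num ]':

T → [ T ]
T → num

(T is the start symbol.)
Stack is shown with the top on the left.

Stack    Input      Action
--------------------------
T $      [ num ] $  output T → [ T ]
[ T ] $  [ num ] $  match '['
T ] $    num ] $    output T → num
num ] $  num ] $    match 'num'
] $      ] $        match ']'
$        $          accept

The string is accepted.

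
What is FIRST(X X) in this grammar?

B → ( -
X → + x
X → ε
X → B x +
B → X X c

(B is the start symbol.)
FIRST sets of the non-terminals involved (from the grammar, by fixed-point iteration):
  FIRST(X) = { '(', '+', 'c', ε }

To compute FIRST(X X), process the symbols left to right:
Symbol X is a non-terminal. Add FIRST(X) \ {ε} = { '(', '+', 'c' }
X is nullable (ε ∈ FIRST(X)), continue to the next symbol.
Symbol X is a non-terminal. Add FIRST(X) \ {ε} = { '(', '+', 'c' }
X is nullable (ε ∈ FIRST(X)), continue to the next symbol.
All symbols are nullable, so ε is in the result.
FIRST(X X) = { '(', '+', 'c', ε }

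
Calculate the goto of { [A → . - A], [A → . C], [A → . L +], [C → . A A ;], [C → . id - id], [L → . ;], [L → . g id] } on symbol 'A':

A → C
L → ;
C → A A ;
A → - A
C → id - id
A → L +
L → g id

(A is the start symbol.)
{ [A → . - A], [A → . C], [A → . L +], [C → . A A ;], [C → . id - id], [C → A . A ;], [L → . ;], [L → . g id] }

GOTO(I, 'A') = CLOSURE({ [A → αX.β] : [A → α.Xβ] ∈ I, X = 'A' })

Items with dot before 'A', with the dot advanced:
  [C → . A A ;] → [C → A . A ;]
Closure of the advanced items:
  [C → A . A ;] has the dot before A: add [A → . C], [A → . - A], [A → . L +]
  [A → . C] has the dot before C: add [C → . A A ;], [C → . id - id]
  [A → . L +] has the dot before L: add [L → . ;], [L → . g id]

GOTO = { [A → . - A], [A → . C], [A → . L +], [C → . A A ;], [C → . id - id], [C → A . A ;], [L → . ;], [L → . g id] }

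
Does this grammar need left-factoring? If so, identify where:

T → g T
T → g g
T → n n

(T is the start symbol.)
Yes, T has productions with common prefix 'g'

Left-factoring is needed when two productions for the same non-terminal
share a common prefix on the right-hand side.

Productions for T:
  T → g T
  T → g g
  T → n n

Found common prefix 'g' in productions for T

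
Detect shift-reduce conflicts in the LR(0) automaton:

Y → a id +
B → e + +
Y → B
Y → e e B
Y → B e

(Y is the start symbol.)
A shift-reduce conflict occurs when an LR(0) state has both:
  - a complete (reduce) item [A → α .] (dot at the end), and
  - a shift item [B → β . c γ] (dot before a terminal).

Augment with Y' → Y and build the canonical LR(0) collection (I0 = CLOSURE({[Y' → . Y]}), then GOTO on every symbol after a dot until no new states appear). It has 13 states:
  I0: { [B → . e + +], [Y → . B e], [Y → . B], [Y → . a id +], [Y → . e e B], [Y' → . Y] }  — shift
  I1: { [Y → B . e], [Y → B .] }  — shift, reduce
  I2: { [Y' → Y .] }  — accept
  I3: { [Y → a . id +] }  — shift
  I4: { [B → e . + +], [Y → e . e B] }  — shift
  I5: { [B → e + . +] }  — shift
  I6: { [B → . e + +], [Y → e e . B] }  — shift
  I7: { [Y → e e B .] }  — reduce
  I8: { [B → e . + +] }  — shift
  I9: { [B → e + + .] }  — reduce
  I10: { [Y → a id . +] }  — shift
  I11: { [Y → a id + .] }  — reduce
  I12: { [Y → B e .] }  — reduce

I1 contains reduce item [Y → B .] and shift item [Y → B . e] — shift-reduce conflict.

Answer: Yes — I1: [Y → B .] vs [Y → B . e]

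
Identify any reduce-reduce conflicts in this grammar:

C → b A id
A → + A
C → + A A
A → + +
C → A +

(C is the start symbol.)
No reduce-reduce conflicts

A reduce-reduce conflict occurs when an LR(0) state has two complete items [A → α .] and [B → β .] — both call for a reduction, and with no lookahead the parser cannot choose between them.

Augment with C' → C and build the canonical LR(0) collection (I0 = CLOSURE({[C' → . C]}), then GOTO on every symbol after a dot until no new states appear). It has 13 states:
  I0: { [A → . + +], [A → . + A], [C → . + A A], [C → . A +], [C → . b A id], [C' → . C] }  — shift
  I1: { [A → + . +], [A → + . A], [A → . + +], [A → . + A], [C → + . A A] }  — shift
  I2: { [C → A . +] }  — shift
  I3: { [C' → C .] }  — accept
  I4: { [A → . + +], [A → . + A], [C → b . A id] }  — shift
  I5: { [A → + . +], [A → + . A], [A → . + +], [A → . + A] }  — shift
  I6: { [C → b A . id] }  — shift
  I7: { [C → b A id .] }  — reduce
  I8: { [A → + + .], [A → + . +], [A → + . A], [A → . + +], [A → . + A] }  — shift, reduce
  I9: { [A → + A .] }  — reduce
  I10: { [C → A + .] }  — reduce
  I11: { [A → + A .], [A → . + +], [A → . + A], [C → + A . A] }  — shift, reduce
  I12: { [C → + A A .] }  — reduce

No state contains more than one complete item.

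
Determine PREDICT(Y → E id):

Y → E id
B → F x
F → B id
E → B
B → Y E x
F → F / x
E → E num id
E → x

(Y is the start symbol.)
PREDICT(Y → E id) = (FIRST(RHS) \ {ε}) ∪ (FOLLOW(Y) if ε ∈ FIRST(RHS), i.e. RHS ⇒* ε)
FIRST(E) = { 'x' }
FIRST(E id) = { 'x' }
ε ∉ FIRST(E id), so FOLLOW(Y) is not added.
PREDICT(Y → E id) = { 'x' }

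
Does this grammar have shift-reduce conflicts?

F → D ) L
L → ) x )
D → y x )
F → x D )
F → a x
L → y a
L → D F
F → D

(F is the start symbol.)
Yes — I1: [F → D .] vs [F → D . ) L]

Augment with F' → F and build the canonical LR(0) collection (I0 = CLOSURE({[F' → . F]}), then GOTO on every symbol after a dot until no new states appear). It has 20 states:
  I0: { [D → . y x )], [F → . D ) L], [F → . D], [F → . a x], [F → . x D )], [F' → . F] }  — shift
  I1: { [F → D . ) L], [F → D .] }  — shift, reduce
  I2: { [F' → F .] }  — accept
  I3: { [F → a . x] }  — shift
  I4: { [D → . y x )], [F → x . D )] }  — shift
  I5: { [D → y . x )] }  — shift
  I6: { [D → y x . )] }  — shift
  I7: { [D → y x ) .] }  — reduce
  I8: { [F → x D . )] }  — shift
  I9: { [F → x D ) .] }  — reduce
  I10: { [F → a x .] }  — reduce
  I11: { [D → . y x )], [F → D ) . L], [L → . ) x )], [L → . D F], [L → . y a] }  — shift
  I12: { [L → ) . x )] }  — shift
  I13: { [D → . y x )], [F → . D ) L], [F → . D], [F → . a x], [F → . x D )], [L → D . F] }  — shift
  I14: { [F → D ) L .] }  — reduce
  I15: { [D → y . x )], [L → y . a] }  — shift
  I16: { [L → y a .] }  — reduce
  I17: { [L → D F .] }  — reduce
  I18: { [L → ) x . )] }  — shift
  I19: { [L → ) x ) .] }  — reduce

I1 contains reduce item [F → D .] and shift item [F → D . ) L] — shift-reduce conflict.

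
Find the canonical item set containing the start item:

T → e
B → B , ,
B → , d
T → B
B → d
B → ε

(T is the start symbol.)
First, augment the grammar with T' → T
I₀ = CLOSURE({ [T' → . T] }):
  [T' → . T] has the dot before T: add [T → . e], [T → . B]
  [T → . B] has the dot before B: add [B → . B , ,], [B → . , d], [B → . d], [B → .]
No further items can be added.

I₀ = { [B → . , d], [B → . B , ,], [B → . d], [B → .], [T → . B], [T → . e], [T' → . T] }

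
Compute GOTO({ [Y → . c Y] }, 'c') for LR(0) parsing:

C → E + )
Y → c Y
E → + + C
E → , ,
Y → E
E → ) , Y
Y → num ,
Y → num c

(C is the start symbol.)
{ [E → . ) , Y], [E → . + + C], [E → . , ,], [Y → . E], [Y → . c Y], [Y → . num ,], [Y → . num c], [Y → c . Y] }

GOTO(I, 'c') = CLOSURE({ [A → αX.β] : [A → α.Xβ] ∈ I, X = 'c' })

Items with dot before 'c', with the dot advanced:
  [Y → . c Y] → [Y → c . Y]
Closure of the advanced items:
  [Y → c . Y] has the dot before Y: add [Y → . c Y], [Y → . E], [Y → . num ,], [Y → . num c]
  [Y → . E] has the dot before E: add [E → . + + C], [E → . , ,], [E → . ) , Y]

GOTO = { [E → . ) , Y], [E → . + + C], [E → . , ,], [Y → . E], [Y → . c Y], [Y → . num ,], [Y → . num c], [Y → c . Y] }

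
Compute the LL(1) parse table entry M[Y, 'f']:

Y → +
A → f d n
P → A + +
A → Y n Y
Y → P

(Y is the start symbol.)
Y → P

To find M[Y, 'f'], we find productions for Y where 'f' is in the predict set (PREDICT(N → α) = (FIRST(α) \ {ε}) ∪ (FOLLOW(N) if α ⇒* ε)).

Relevant sets:
  FIRST(P) = { '+', 'f' }

Y → +: PREDICT = { '+' }
Y → P: PREDICT = { '+', 'f' }
  'f' is in predict set, so this production goes in M[Y, 'f']

M[Y, 'f'] = Y → P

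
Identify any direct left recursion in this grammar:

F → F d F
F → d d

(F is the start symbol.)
Yes, F is left-recursive

Direct left recursion occurs when N → N α for some non-terminal N (the right-hand side begins with the left-hand side itself).

F → F d F: LEFT RECURSIVE (starts with F)
F → d d: starts with d

The grammar has direct left recursion on: F.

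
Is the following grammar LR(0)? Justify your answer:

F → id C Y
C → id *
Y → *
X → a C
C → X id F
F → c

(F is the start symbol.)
Yes, the grammar is LR(0)

A grammar is LR(0) if no state in the canonical LR(0) collection has:
  - both a shift item (dot before a terminal) and a complete item (shift-reduce conflict), or
  - two or more complete items (reduce-reduce conflict; the accept item [F' → F .] counts as a complete item here).

Augment with F' → F and build the canonical LR(0) collection (I0 = CLOSURE({[F' → . F]}), then GOTO on every symbol after a dot until no new states appear). It has 14 states:
  I0: { [F → . c], [F → . id C Y], [F' → . F] }  — shift
  I1: { [F' → F .] }  — accept
  I2: { [F → c .] }  — reduce
  I3: { [C → . X id F], [C → . id *], [F → id . C Y], [X → . a C] }  — shift
  I4: { [F → id C . Y], [Y → . *] }  — shift
  I5: { [C → X . id F] }  — shift
  I6: { [C → . X id F], [C → . id *], [X → . a C], [X → a . C] }  — shift
  I7: { [C → id . *] }  — shift
  I8: { [C → id * .] }  — reduce
  I9: { [X → a C .] }  — reduce
  I10: { [C → X id . F], [F → . c], [F → . id C Y] }  — shift
  I11: { [C → X id F .] }  — reduce
  I12: { [Y → * .] }  — reduce
  I13: { [F → id C Y .] }  — reduce

Every state is either a pure shift/goto state or contains exactly one complete item and nothing to shift — no conflicts. The grammar is LR(0).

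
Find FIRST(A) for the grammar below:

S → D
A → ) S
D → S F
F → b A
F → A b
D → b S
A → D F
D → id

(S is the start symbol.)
To compute FIRST(A), examine every production with A on the left-hand side, reading each right-hand side left to right until a non-nullable symbol is reached.

FIRST sets of the other non-terminals involved (by the same procedure, iterated to a fixed point):
  FIRST(D) = { 'b', 'id' }

From A → ) S:
  - ')' is a terminal: add ')' and stop
From A → D F:
  - D is a non-terminal: add FIRST(D) \ {ε} = { 'b', 'id' }
    D is not nullable, so stop

Collecting: FIRST(A) = { ')', 'b', 'id' }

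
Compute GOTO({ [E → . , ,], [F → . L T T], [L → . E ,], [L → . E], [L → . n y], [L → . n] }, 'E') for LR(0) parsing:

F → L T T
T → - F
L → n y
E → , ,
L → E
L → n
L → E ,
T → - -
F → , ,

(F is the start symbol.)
GOTO(I, 'E') = CLOSURE({ [A → αX.β] : [A → α.Xβ] ∈ I, X = 'E' })

Items with dot before 'E', with the dot advanced:
  [L → . E] → [L → E .]
  [L → . E ,] → [L → E . ,]
Closure adds nothing (no advanced item has the dot before a non-terminal).

GOTO = { [L → E . ,], [L → E .] }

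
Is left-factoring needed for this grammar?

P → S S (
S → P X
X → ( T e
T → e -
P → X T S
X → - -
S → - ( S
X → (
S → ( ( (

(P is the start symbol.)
Left-factoring is needed when two productions for the same non-terminal
share a common prefix on the right-hand side.

Productions for P:
  P → S S (
  P → X T S
Productions for S:
  S → P X
  S → - ( S
  S → ( ( (
Productions for X:
  X → ( T e
  X → - -
  X → (

Found common prefix '(' in productions for X

Answer: Yes, X has productions with common prefix '('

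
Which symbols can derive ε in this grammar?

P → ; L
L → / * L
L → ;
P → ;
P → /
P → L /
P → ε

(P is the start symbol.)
ε-productions: P → ε
So P is immediately nullable.
No further non-terminal can be added: every production for the remaining non-terminals contains a terminal or a non-nullable non-terminal.
Nullable = { 'P' }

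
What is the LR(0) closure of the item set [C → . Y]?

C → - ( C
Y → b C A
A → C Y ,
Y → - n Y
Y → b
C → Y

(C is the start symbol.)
To compute CLOSURE, for each item [A → α.Bβ] where B is a non-terminal, add [B → .γ] for all productions B → γ; repeat for the newly added items until nothing changes.

Start with: [C → . Y]
  [C → . Y] has the dot before Y: add [Y → . b C A], [Y → . - n Y], [Y → . b]
No further items can be added.

CLOSURE = { [C → . Y], [Y → . - n Y], [Y → . b C A], [Y → . b] }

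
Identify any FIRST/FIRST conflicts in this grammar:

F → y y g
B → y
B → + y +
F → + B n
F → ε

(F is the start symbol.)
No FIRST/FIRST conflicts.

Productions for F:
  F → y y g: FIRST = { 'y' }
  F → + B n: FIRST = { '+' }
  F → ε: FIRST = { ε }
Productions for B:
  B → y: FIRST = { 'y' }
  B → + y +: FIRST = { '+' }

All alternatives of each non-terminal have pairwise disjoint FIRST sets.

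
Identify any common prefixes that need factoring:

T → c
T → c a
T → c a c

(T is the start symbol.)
Yes, T has productions with common prefix 'c'

Left-factoring is needed when two productions for the same non-terminal
share a common prefix on the right-hand side.

Productions for T:
  T → c
  T → c a
  T → c a c

Found common prefix 'c' in productions for T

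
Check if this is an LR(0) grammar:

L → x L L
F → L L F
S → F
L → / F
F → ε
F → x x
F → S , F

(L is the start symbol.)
No. Shift-reduce conflict between [F → .] and [F → . x x]

Augment with L' → L and build the canonical LR(0) collection (I0 = CLOSURE({[L' → . L]}), then GOTO on every symbol after a dot until no new states appear). It has 15 states:
  I0: { [L → . / F], [L → . x L L], [L' → . L] }  — shift
  I1: { [F → . L L F], [F → . S , F], [F → . x x], [F → .], [L → . / F], [L → . x L L], [L → / . F], [S → . F] }  — shift, reduce
  I2: { [L' → L .] }  — accept
  I3: { [L → . / F], [L → . x L L], [L → x . L L] }  — shift
  I4: { [L → . / F], [L → . x L L], [L → x L . L] }  — shift
  I5: { [L → x L L .] }  — reduce
  I6: { [L → / F .], [S → F .] }  — 2 reduces
  I7: { [F → L . L F], [L → . / F], [L → . x L L] }  — shift
  I8: { [F → S . , F] }  — shift
  I9: { [F → x . x], [L → . / F], [L → . x L L], [L → x . L L] }  — shift
  I10: { [F → x x .], [L → . / F], [L → . x L L], [L → x . L L] }  — shift, reduce
  I11: { [F → . L L F], [F → . S , F], [F → . x x], [F → .], [F → S , . F], [L → . / F], [L → . x L L], [S → . F] }  — shift, reduce
  I12: { [F → S , F .], [S → F .] }  — 2 reduces
  I13: { [F → . L L F], [F → . S , F], [F → . x x], [F → .], [F → L L . F], [L → . / F], [L → . x L L], [S → . F] }  — shift, reduce
  I14: { [F → L L F .], [S → F .] }  — 2 reduces

Conflict in state I1:
  Shift-reduce conflict between [F → .] and [F → . x x]
So the grammar is NOT LR(0).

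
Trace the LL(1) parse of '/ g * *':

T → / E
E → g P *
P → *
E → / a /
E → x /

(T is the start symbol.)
LL(1) parsing maintains a stack (initially the start symbol over $) and the input. At each step: if the stack top is a terminal, match it against the current input token; if it is a non-terminal N, replace it with the RHS of M[N, lookahead] (the unique production whose predict set contains the lookahead).

Stack is shown with the top on the left.

Stack    Input      Action
--------------------------
T $      / g * * $  output T → / E
/ E $    / g * * $  match '/'
E $      g * * $    output E → g P *
g P * $  g * * $    match 'g'
P * $    * * $      output P → *
* * $    * * $      match '*'
* $      * $        match '*'
$        $          accept

The string is accepted.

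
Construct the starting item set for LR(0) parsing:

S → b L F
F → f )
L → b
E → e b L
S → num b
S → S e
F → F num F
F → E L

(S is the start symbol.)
{ [S → . S e], [S → . b L F], [S → . num b], [S' → . S] }

First, augment the grammar with S' → S
I₀ = CLOSURE({ [S' → . S] }):
  [S' → . S] has the dot before S: add [S → . b L F], [S → . num b], [S → . S e]
No further items can be added.

I₀ = { [S → . S e], [S → . b L F], [S → . num b], [S' → . S] }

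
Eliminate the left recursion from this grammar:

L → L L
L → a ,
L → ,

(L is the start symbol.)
L → a , L'
L → , L'
L' → L L'
L' → ε

L is directly left-recursive. The standard transformation for
  A → A α₁ | ... | A α_m | β₁ | ... | β_n
is
  A  → β₁ A' | ... | β_n A'
  A' → α₁ A' | ... | α_m A' | ε

L → a , becomes L → a , L'
L → , becomes L → , L'
L → L L becomes L' → L L'
Add L' → ε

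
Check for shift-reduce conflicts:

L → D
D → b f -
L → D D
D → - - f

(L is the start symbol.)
Yes — I2: [L → D .] vs [D → . - - f]

Augment with L' → L and build the canonical LR(0) collection (I0 = CLOSURE({[L' → . L]}), then GOTO on every symbol after a dot until no new states appear). It has 10 states:
  I0: { [D → . - - f], [D → . b f -], [L → . D D], [L → . D], [L' → . L] }  — shift
  I1: { [D → - . - f] }  — shift
  I2: { [D → . - - f], [D → . b f -], [L → D . D], [L → D .] }  — shift, reduce
  I3: { [L' → L .] }  — accept
  I4: { [D → b . f -] }  — shift
  I5: { [D → b f . -] }  — shift
  I6: { [D → b f - .] }  — reduce
  I7: { [L → D D .] }  — reduce
  I8: { [D → - - . f] }  — shift
  I9: { [D → - - f .] }  — reduce

I2 contains reduce item [L → D .] and shift items [D → . - - f], [D → . b f -] — shift-reduce conflict.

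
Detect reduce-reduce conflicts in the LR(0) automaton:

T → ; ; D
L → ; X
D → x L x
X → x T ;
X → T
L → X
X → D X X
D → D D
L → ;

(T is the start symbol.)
No reduce-reduce conflicts

A reduce-reduce conflict occurs when an LR(0) state has two complete items [A → α .] and [B → β .] — both call for a reduction, and with no lookahead the parser cannot choose between them.

Augment with T' → T and build the canonical LR(0) collection (I0 = CLOSURE({[T' → . T]}), then GOTO on every symbol after a dot until no new states appear). It has 21 states:
  I0: { [T → . ; ; D], [T' → . T] }  — shift
  I1: { [T → ; . ; D] }  — shift
  I2: { [T' → T .] }  — accept
  I3: { [D → . D D], [D → . x L x], [T → ; ; . D] }  — shift
  I4: { [D → . D D], [D → . x L x], [D → D . D], [T → ; ; D .] }  — shift, reduce
  I5: { [D → . D D], [D → . x L x], [D → x . L x], [L → . ; X], [L → . ;], [L → . X], [T → . ; ; D], [X → . D X X], [X → . T], [X → . x T ;] }  — shift
  I6: { [D → . D D], [D → . x L x], [L → ; . X], [L → ; .], [T → . ; ; D], [T → ; . ; D], [X → . D X X], [X → . T], [X → . x T ;] }  — shift, reduce
  I7: { [D → . D D], [D → . x L x], [D → D . D], [T → . ; ; D], [X → . D X X], [X → . T], [X → . x T ;], [X → D . X X] }  — shift
  I8: { [D → x L . x] }  — shift
  I9: { [X → T .] }  — reduce
  I10: { [L → X .] }  — reduce
  I11: { [D → . D D], [D → . x L x], [D → x . L x], [L → . ; X], [L → . ;], [L → . X], [T → . ; ; D], [X → . D X X], [X → . T], [X → . x T ;], [X → x . T ;] }  — shift
  I12: { [X → T .], [X → x T . ;] }  — shift, reduce
  I13: { [X → x T ; .] }  — reduce
  I14: { [D → x L x .] }  — reduce
  I15: { [D → . D D], [D → . x L x], [D → D . D], [D → D D .], [T → . ; ; D], [X → . D X X], [X → . T], [X → . x T ;], [X → D . X X] }  — shift, reduce
  I16: { [D → . D D], [D → . x L x], [T → . ; ; D], [X → . D X X], [X → . T], [X → . x T ;], [X → D X . X] }  — shift
  I17: { [X → D X X .] }  — reduce
  I18: { [D → . D D], [D → . x L x], [T → ; . ; D], [T → ; ; . D] }  — shift
  I19: { [L → ; X .] }  — reduce
  I20: { [D → . D D], [D → . x L x], [D → D . D], [D → D D .] }  — shift, reduce

No state contains more than one complete item.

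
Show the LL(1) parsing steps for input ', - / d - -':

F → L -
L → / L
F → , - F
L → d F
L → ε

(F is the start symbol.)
Stack is shown with the top on the left.

Stack    Input          Action
------------------------------
F $      , - / d - - $  output F → , - F
, - F $  , - / d - - $  match ','
- F $    - / d - - $    match '-'
F $      / d - - $      output F → L -
L - $    / d - - $      output L → / L
/ L - $  / d - - $      match '/'
L - $    d - - $        output L → d F
d F - $  d - - $        match 'd'
F - $    - - $          output F → L -
L - - $  - - $          output L → ε
- - $    - - $          match '-'
- $      - $            match '-'
$        $              accept

The string is accepted.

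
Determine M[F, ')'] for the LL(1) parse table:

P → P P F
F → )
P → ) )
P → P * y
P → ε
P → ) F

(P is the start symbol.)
F → )

To find M[F, ')'], we find productions for F where ')' is in the predict set (PREDICT(N → α) = (FIRST(α) \ {ε}) ∪ (FOLLOW(N) if α ⇒* ε)).

F → ): PREDICT = { ')' }
  ')' is in predict set, so this production goes in M[F, ')']

M[F, ')'] = F → )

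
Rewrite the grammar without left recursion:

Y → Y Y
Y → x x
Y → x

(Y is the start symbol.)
Y is directly left-recursive. The standard transformation for
  A → A α₁ | ... | A α_m | β₁ | ... | β_n
is
  A  → β₁ A' | ... | β_n A'
  A' → α₁ A' | ... | α_m A' | ε

Y → x x becomes Y → x x Y'
Y → x becomes Y → x Y'
Y → Y Y becomes Y' → Y Y'
Add Y' → ε

Resulting grammar:
Y → x x Y'
Y → x Y'
Y' → Y Y'
Y' → ε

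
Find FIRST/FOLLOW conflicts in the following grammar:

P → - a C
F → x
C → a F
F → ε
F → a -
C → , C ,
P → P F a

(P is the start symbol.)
Yes. F → x with FOLLOW(F) on { 'x' }; F → a '-' with FOLLOW(F) on { 'a' }

Nullable non-terminals: F.

F: nullable alternative(s) F → ε; FOLLOW(F) = { $, ',', 'a', 'x' }
  F → x: FIRST \ {ε} = { 'x' } — overlaps FOLLOW(F) on { 'x' }: CONFLICT
  F → ε: FIRST \ {ε} = { } — this is the only nullable alternative, skip
  F → a -: FIRST \ {ε} = { 'a' } — overlaps FOLLOW(F) on { 'a' }: CONFLICT

C, P have no nullable alternative, so no FIRST/FOLLOW check is needed there.

So the grammar has 2 FIRST/FOLLOW conflicts (marked CONFLICT above).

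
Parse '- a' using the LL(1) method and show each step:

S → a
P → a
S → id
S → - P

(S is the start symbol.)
Stack is shown with the top on the left.

Stack  Input  Action
--------------------
S $    - a $  output S → - P
- P $  - a $  match '-'
P $    a $    output P → a
a $    a $    match 'a'
$      $      accept

The string is accepted.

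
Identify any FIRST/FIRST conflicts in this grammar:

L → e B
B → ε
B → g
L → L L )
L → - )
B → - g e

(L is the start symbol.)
Yes. L → e B / L → L L ')' on { 'e' }; L → L L ')' / L → '-' ')' on { '-' }

A FIRST/FIRST conflict occurs when two productions N → α and N → β for the same non-terminal have FIRST(α) ∩ FIRST(β) ≠ ∅ (with ε ∈ FIRST of a nullable right-hand side, so two nullable alternatives also conflict).

FIRST sets of the non-terminals at (or reachable through a nullable prefix from) the front of some alternative:
  FIRST(L) = { '-', 'e' }

Productions for L:
  L → e B: FIRST = { 'e' }
  L → L L ): FIRST = { '-', 'e' }
  L → - ): FIRST = { '-' }
Productions for B:
  B → ε: FIRST = { ε }
  B → g: FIRST = { 'g' }
  B → - g e: FIRST = { '-' }

Conflict for L: L → e B and L → L L )
  Overlap: { 'e' }
Conflict for L: L → L L ) and L → - )
  Overlap: { '-' }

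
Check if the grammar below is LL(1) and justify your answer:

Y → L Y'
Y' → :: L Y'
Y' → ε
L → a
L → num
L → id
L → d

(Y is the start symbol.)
A grammar is LL(1) if for each non-terminal N with multiple productions, the predict sets of those productions are pairwise disjoint, where PREDICT(N → α) = (FIRST(α) \ {ε}) ∪ (FOLLOW(N) if α ⇒* ε).

Relevant sets:
  FOLLOW(Y') = { $ }

For Y':
  PREDICT(Y' → :: L Y') = { '::' }
  PREDICT(Y' → ε) = { $ }
For L:
  PREDICT(L → a) = { 'a' }
  PREDICT(L → num) = { 'num' }
  PREDICT(L → id) = { 'id' }
  PREDICT(L → d) = { 'd' }
Y has a single production, so nothing to check there.

All predict sets are disjoint. The grammar IS LL(1).

Answer: Yes, the grammar is LL(1).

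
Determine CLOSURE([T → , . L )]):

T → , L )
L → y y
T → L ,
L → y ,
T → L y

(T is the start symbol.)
To compute CLOSURE, for each item [A → α.Bβ] where B is a non-terminal, add [B → .γ] for all productions B → γ; repeat for the newly added items until nothing changes.

Start with: [T → , . L )]
  [T → , . L )] has the dot before L: add [L → . y y], [L → . y ,]
No further items can be added.

CLOSURE = { [L → . y ,], [L → . y y], [T → , . L )] }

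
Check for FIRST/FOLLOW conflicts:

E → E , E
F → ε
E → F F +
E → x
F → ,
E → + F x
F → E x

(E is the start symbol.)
A FIRST/FOLLOW conflict occurs when a non-terminal N has a nullable alternative N → β (β ⇒* ε) and another alternative N → α with FIRST(α) ∩ FOLLOW(N) ≠ ∅: on such a lookahead the parser cannot decide between expanding α and letting N vanish via β.

Nullable non-terminals: F.
FIRST sets used below: FIRST(E) = { '+', ',', 'x' }

F: nullable alternative(s) F → ε; FOLLOW(F) = { '+', ',', 'x' }
  F → ε: FIRST \ {ε} = { } — this is the only nullable alternative, skip
  F → ,: FIRST \ {ε} = { ',' } — overlaps FOLLOW(F) on { ',' }: CONFLICT
  F → E x: FIRST \ {ε} = { '+', ',', 'x' } — overlaps FOLLOW(F) on { '+', ',', 'x' }: CONFLICT

E has no nullable alternative, so no FIRST/FOLLOW check is needed there.

So the grammar has 2 FIRST/FOLLOW conflicts (marked CONFLICT above).

Answer: Yes. F → ',' with FOLLOW(F) on { ',' }; F → E x with FOLLOW(F) on { '+', ',', 'x' }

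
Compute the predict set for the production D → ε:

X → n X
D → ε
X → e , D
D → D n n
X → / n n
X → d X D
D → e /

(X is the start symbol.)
PREDICT(D → ε) = (FIRST(RHS) \ {ε}) ∪ (FOLLOW(D) if ε ∈ FIRST(RHS), i.e. RHS ⇒* ε)
The right-hand side is ε (FIRST(ε) = { ε }), so the predict set is FOLLOW(D) = { $, 'e', 'n' }
PREDICT(D → ε) = { $, 'e', 'n' }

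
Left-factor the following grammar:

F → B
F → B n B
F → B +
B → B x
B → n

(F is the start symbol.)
F → B F'
F' → ε
F' → n B
F' → +
B → B x
B → n

Left-factoring transforms A → αβ₁ | αβ₂ into A → αA' and A' → β₁ | β₂
(α is the longest common prefix among the alternatives). Repeat until
no nonterminal has two alternatives with a common prefix.

Round 1: F has alternatives sharing prefix 'B'. Introduce F': F → B F'
  Add: F' → ε
  Add: F' → n B
  Add: F' → +

No remaining common prefixes — done.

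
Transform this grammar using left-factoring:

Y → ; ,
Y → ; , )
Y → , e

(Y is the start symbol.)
Left-factoring transforms A → αβ₁ | αβ₂ into A → αA' and A' → β₁ | β₂
(α is the longest common prefix among the alternatives). Repeat until
no nonterminal has two alternatives with a common prefix.

Round 1: Y has alternatives sharing prefix '; ,'. Introduce Y': Y → ; , Y'
  Add: Y' → ε
  Add: Y' → )

No remaining common prefixes — done.

Resulting grammar:
Y → ; , Y'
Y' → ε
Y' → )
Y → , e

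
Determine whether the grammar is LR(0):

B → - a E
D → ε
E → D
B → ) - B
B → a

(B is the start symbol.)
A grammar is LR(0) if no state in the canonical LR(0) collection has:
  - both a shift item (dot before a terminal) and a complete item (shift-reduce conflict), or
  - two or more complete items (reduce-reduce conflict; the accept item [B' → B .] counts as a complete item here).

Augment with B' → B and build the canonical LR(0) collection (I0 = CLOSURE({[B' → . B]}), then GOTO on every symbol after a dot until no new states appear). It has 10 states:
  I0: { [B → . ) - B], [B → . - a E], [B → . a], [B' → . B] }  — shift
  I1: { [B → ) . - B] }  — shift
  I2: { [B → - . a E] }  — shift
  I3: { [B' → B .] }  — accept
  I4: { [B → a .] }  — reduce
  I5: { [B → - a . E], [D → .], [E → . D] }  — reduce
  I6: { [E → D .] }  — reduce
  I7: { [B → - a E .] }  — reduce
  I8: { [B → ) - . B], [B → . ) - B], [B → . - a E], [B → . a] }  — shift
  I9: { [B → ) - B .] }  — reduce

Every state is either a pure shift/goto state or contains exactly one complete item and nothing to shift — no conflicts. The grammar is LR(0).

Answer: Yes, the grammar is LR(0)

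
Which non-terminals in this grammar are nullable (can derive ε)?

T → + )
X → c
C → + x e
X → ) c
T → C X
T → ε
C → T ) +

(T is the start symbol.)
ε-productions: T → ε
So T is immediately nullable.
No further non-terminal can be added: every production for the remaining non-terminals contains a terminal or a non-nullable non-terminal.
Nullable = { 'T' }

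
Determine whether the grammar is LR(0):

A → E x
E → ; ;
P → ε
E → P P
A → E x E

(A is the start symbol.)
No. Shift-reduce conflict between [P → .] and [E → . ; ;]

A grammar is LR(0) if no state in the canonical LR(0) collection has:
  - both a shift item (dot before a terminal) and a complete item (shift-reduce conflict), or
  - two or more complete items (reduce-reduce conflict; the accept item [A' → A .] counts as a complete item here).

Augment with A' → A and build the canonical LR(0) collection (I0 = CLOSURE({[A' → . A]}), then GOTO on every symbol after a dot until no new states appear). It has 9 states:
  I0: { [A → . E x E], [A → . E x], [A' → . A], [E → . ; ;], [E → . P P], [P → .] }  — shift, reduce
  I1: { [E → ; . ;] }  — shift
  I2: { [A' → A .] }  — accept
  I3: { [A → E . x E], [A → E . x] }  — shift
  I4: { [E → P . P], [P → .] }  — reduce
  I5: { [E → P P .] }  — reduce
  I6: { [A → E x . E], [A → E x .], [E → . ; ;], [E → . P P], [P → .] }  — shift, 2 reduces
  I7: { [A → E x E .] }  — reduce
  I8: { [E → ; ; .] }  — reduce

Conflict in state I0:
  Shift-reduce conflict between [P → .] and [E → . ; ;]
So the grammar is NOT LR(0).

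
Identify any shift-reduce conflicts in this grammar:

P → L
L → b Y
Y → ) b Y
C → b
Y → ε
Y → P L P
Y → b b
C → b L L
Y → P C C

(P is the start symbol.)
Yes — I3: [Y → .] vs [L → . b Y]; I7: [Y → .] vs [L → . b Y]; I8: [Y → .] vs [L → . b Y]; I11: [C → b .] vs [L → . b Y]; I12: [P → L .] vs [L → . b Y]; I16: [C → b .] vs [L → . b Y]; I18: [Y → .] vs [L → . b Y]

A shift-reduce conflict occurs when an LR(0) state has both:
  - a complete (reduce) item [A → α .] (dot at the end), and
  - a shift item [B → β . c γ] (dot before a terminal).

Augment with P' → P and build the canonical LR(0) collection (I0 = CLOSURE({[P' → . P]}), then GOTO on every symbol after a dot until no new states appear). It has 20 states:
  I0: { [L → . b Y], [P → . L], [P' → . P] }  — shift
  I1: { [P → L .] }  — reduce
  I2: { [P' → P .] }  — accept
  I3: { [L → . b Y], [L → b . Y], [P → . L], [Y → . ) b Y], [Y → . P C C], [Y → . P L P], [Y → . b b], [Y → .] }  — shift, reduce
  I4: { [Y → ) . b Y] }  — shift
  I5: { [C → . b L L], [C → . b], [L → . b Y], [Y → P . C C], [Y → P . L P] }  — shift
  I6: { [L → b Y .] }  — reduce
  I7: { [L → . b Y], [L → b . Y], [P → . L], [Y → . ) b Y], [Y → . P C C], [Y → . P L P], [Y → . b b], [Y → .], [Y → b . b] }  — shift, reduce
  I8: { [L → . b Y], [L → b . Y], [P → . L], [Y → . ) b Y], [Y → . P C C], [Y → . P L P], [Y → . b b], [Y → .], [Y → b . b], [Y → b b .] }  — shift, 2 reduces
  I9: { [C → . b L L], [C → . b], [Y → P C . C] }  — shift
  I10: { [L → . b Y], [P → . L], [Y → P L . P] }  — shift
  I11: { [C → b . L L], [C → b .], [L → . b Y], [L → b . Y], [P → . L], [Y → . ) b Y], [Y → . P C C], [Y → . P L P], [Y → . b b], [Y → .] }  — shift, 2 reduces
  I12: { [C → b L . L], [L → . b Y], [P → L .] }  — shift, reduce
  I13: { [C → b L L .] }  — reduce
  I14: { [Y → P L P .] }  — reduce
  I15: { [Y → P C C .] }  — reduce
  I16: { [C → b . L L], [C → b .], [L → . b Y] }  — shift, reduce
  I17: { [C → b L . L], [L → . b Y] }  — shift
  I18: { [L → . b Y], [P → . L], [Y → ) b . Y], [Y → . ) b Y], [Y → . P C C], [Y → . P L P], [Y → . b b], [Y → .] }  — shift, reduce
  I19: { [Y → ) b Y .] }  — reduce

I3 contains reduce item [Y → .] and shift items [L → . b Y], [Y → . ) b Y], [Y → . b b] — shift-reduce conflict.
I7 contains reduce item [Y → .] and shift items [L → . b Y], [Y → . ) b Y], [Y → . b b], [Y → b . b] — shift-reduce conflict.
I8 contains reduce items [Y → .], [Y → b b .] and shift items [L → . b Y], [Y → . ) b Y], [Y → . b b], [Y → b . b] — shift-reduce conflict.
I11 contains reduce items [C → b .], [Y → .] and shift items [L → . b Y], [Y → . ) b Y], [Y → . b b] — shift-reduce conflict.
I12 contains reduce item [P → L .] and shift item [L → . b Y] — shift-reduce conflict.
I16 contains reduce item [C → b .] and shift item [L → . b Y] — shift-reduce conflict.
I18 contains reduce item [Y → .] and shift items [L → . b Y], [Y → . ) b Y], [Y → . b b] — shift-reduce conflict.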